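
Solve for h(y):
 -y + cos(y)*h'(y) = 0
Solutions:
 h(y) = C1 + Integral(y/cos(y), y)


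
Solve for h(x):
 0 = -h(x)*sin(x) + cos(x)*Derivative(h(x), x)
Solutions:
 h(x) = C1/cos(x)


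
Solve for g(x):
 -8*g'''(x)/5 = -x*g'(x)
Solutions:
 g(x) = C1 + Integral(C2*airyai(5^(1/3)*x/2) + C3*airybi(5^(1/3)*x/2), x)


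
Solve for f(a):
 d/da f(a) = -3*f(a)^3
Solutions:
 f(a) = -sqrt(2)*sqrt(-1/(C1 - 3*a))/2
 f(a) = sqrt(2)*sqrt(-1/(C1 - 3*a))/2


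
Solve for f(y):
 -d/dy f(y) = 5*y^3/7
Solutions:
 f(y) = C1 - 5*y^4/28


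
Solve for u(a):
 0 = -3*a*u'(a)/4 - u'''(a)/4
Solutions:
 u(a) = C1 + Integral(C2*airyai(-3^(1/3)*a) + C3*airybi(-3^(1/3)*a), a)


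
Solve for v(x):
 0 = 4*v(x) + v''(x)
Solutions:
 v(x) = C1*sin(2*x) + C2*cos(2*x)


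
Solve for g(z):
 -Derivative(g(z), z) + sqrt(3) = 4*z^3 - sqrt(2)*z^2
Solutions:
 g(z) = C1 - z^4 + sqrt(2)*z^3/3 + sqrt(3)*z


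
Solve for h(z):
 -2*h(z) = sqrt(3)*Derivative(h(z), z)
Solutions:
 h(z) = C1*exp(-2*sqrt(3)*z/3)


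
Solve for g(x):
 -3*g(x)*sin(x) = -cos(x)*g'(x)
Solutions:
 g(x) = C1/cos(x)^3


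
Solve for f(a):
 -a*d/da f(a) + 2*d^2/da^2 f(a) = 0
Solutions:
 f(a) = C1 + C2*erfi(a/2)


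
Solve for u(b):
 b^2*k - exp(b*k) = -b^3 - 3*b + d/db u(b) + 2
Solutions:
 u(b) = C1 + b^4/4 + b^3*k/3 + 3*b^2/2 - 2*b - exp(b*k)/k


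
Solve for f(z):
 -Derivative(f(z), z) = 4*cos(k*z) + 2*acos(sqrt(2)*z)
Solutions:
 f(z) = C1 - 2*z*acos(sqrt(2)*z) + sqrt(2)*sqrt(1 - 2*z^2) - 4*Piecewise((sin(k*z)/k, Ne(k, 0)), (z, True))


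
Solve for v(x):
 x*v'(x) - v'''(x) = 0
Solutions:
 v(x) = C1 + Integral(C2*airyai(x) + C3*airybi(x), x)


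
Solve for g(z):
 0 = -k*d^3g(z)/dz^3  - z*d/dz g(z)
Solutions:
 g(z) = C1 + Integral(C2*airyai(z*(-1/k)^(1/3)) + C3*airybi(z*(-1/k)^(1/3)), z)


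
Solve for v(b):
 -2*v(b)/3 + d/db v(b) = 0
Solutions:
 v(b) = C1*exp(2*b/3)


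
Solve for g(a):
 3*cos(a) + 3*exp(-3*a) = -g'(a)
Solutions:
 g(a) = C1 - 3*sin(a) + exp(-3*a)


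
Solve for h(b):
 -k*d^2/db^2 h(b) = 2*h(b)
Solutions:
 h(b) = C1*exp(-sqrt(2)*b*sqrt(-1/k)) + C2*exp(sqrt(2)*b*sqrt(-1/k))


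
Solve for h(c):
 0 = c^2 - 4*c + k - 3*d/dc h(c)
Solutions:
 h(c) = C1 + c^3/9 - 2*c^2/3 + c*k/3


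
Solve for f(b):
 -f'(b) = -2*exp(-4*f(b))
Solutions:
 f(b) = log(-I*(C1 + 8*b)^(1/4))
 f(b) = log(I*(C1 + 8*b)^(1/4))
 f(b) = log(-(C1 + 8*b)^(1/4))
 f(b) = log(C1 + 8*b)/4


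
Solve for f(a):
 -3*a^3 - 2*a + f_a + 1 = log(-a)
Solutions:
 f(a) = C1 + 3*a^4/4 + a^2 + a*log(-a) - 2*a


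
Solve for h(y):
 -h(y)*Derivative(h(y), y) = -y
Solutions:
 h(y) = -sqrt(C1 + y^2)
 h(y) = sqrt(C1 + y^2)


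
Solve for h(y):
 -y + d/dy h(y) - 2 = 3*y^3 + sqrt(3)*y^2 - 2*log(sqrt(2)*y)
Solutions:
 h(y) = C1 + 3*y^4/4 + sqrt(3)*y^3/3 + y^2/2 - 2*y*log(y) - y*log(2) + 4*y


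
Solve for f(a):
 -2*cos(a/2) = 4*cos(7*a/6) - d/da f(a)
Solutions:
 f(a) = C1 + 4*sin(a/2) + 24*sin(7*a/6)/7


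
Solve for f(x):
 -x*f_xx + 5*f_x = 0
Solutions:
 f(x) = C1 + C2*x^6


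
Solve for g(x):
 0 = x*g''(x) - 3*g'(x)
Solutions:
 g(x) = C1 + C2*x^4


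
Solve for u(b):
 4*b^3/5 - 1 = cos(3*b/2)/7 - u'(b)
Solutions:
 u(b) = C1 - b^4/5 + b + 2*sin(3*b/2)/21


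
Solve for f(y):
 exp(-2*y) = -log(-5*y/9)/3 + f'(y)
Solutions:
 f(y) = C1 + y*log(-y)/3 + y*(-2*log(3) - 1 + log(5))/3 - exp(-2*y)/2


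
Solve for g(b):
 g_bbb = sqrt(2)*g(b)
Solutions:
 g(b) = C3*exp(2^(1/6)*b) + (C1*sin(2^(1/6)*sqrt(3)*b/2) + C2*cos(2^(1/6)*sqrt(3)*b/2))*exp(-2^(1/6)*b/2)


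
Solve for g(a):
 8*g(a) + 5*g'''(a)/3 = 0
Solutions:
 g(a) = C3*exp(-2*3^(1/3)*5^(2/3)*a/5) + (C1*sin(3^(5/6)*5^(2/3)*a/5) + C2*cos(3^(5/6)*5^(2/3)*a/5))*exp(3^(1/3)*5^(2/3)*a/5)


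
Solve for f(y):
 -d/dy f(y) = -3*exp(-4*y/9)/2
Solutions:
 f(y) = C1 - 27*exp(-4*y/9)/8


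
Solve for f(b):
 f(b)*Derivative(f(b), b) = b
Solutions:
 f(b) = -sqrt(C1 + b^2)
 f(b) = sqrt(C1 + b^2)


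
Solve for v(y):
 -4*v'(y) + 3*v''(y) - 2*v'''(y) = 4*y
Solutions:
 v(y) = C1 - y^2/2 - 3*y/4 + (C2*sin(sqrt(23)*y/4) + C3*cos(sqrt(23)*y/4))*exp(3*y/4)


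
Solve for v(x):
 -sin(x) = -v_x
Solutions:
 v(x) = C1 - cos(x)


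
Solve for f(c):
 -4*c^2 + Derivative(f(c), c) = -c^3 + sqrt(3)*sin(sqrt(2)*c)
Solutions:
 f(c) = C1 - c^4/4 + 4*c^3/3 - sqrt(6)*cos(sqrt(2)*c)/2


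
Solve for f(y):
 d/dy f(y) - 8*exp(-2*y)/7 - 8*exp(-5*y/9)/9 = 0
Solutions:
 f(y) = C1 - 4*exp(-2*y)/7 - 8*exp(-5*y/9)/5


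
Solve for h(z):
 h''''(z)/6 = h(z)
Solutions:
 h(z) = C1*exp(-6^(1/4)*z) + C2*exp(6^(1/4)*z) + C3*sin(6^(1/4)*z) + C4*cos(6^(1/4)*z)


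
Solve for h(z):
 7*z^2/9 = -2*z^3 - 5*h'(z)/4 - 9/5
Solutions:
 h(z) = C1 - 2*z^4/5 - 28*z^3/135 - 36*z/25


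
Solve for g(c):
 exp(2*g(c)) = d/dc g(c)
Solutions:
 g(c) = log(-sqrt(-1/(C1 + c))) - log(2)/2
 g(c) = log(-1/(C1 + c))/2 - log(2)/2


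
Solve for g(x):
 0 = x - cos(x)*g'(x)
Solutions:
 g(x) = C1 + Integral(x/cos(x), x)


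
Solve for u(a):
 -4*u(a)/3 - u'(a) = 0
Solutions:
 u(a) = C1*exp(-4*a/3)


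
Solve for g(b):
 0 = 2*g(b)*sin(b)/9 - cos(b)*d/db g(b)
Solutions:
 g(b) = C1/cos(b)^(2/9)


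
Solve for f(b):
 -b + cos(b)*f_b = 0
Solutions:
 f(b) = C1 + Integral(b/cos(b), b)


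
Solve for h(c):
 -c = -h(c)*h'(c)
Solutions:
 h(c) = -sqrt(C1 + c^2)
 h(c) = sqrt(C1 + c^2)


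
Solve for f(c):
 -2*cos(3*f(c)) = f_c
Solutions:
 f(c) = -asin((C1 + exp(12*c))/(C1 - exp(12*c)))/3 + pi/3
 f(c) = asin((C1 + exp(12*c))/(C1 - exp(12*c)))/3


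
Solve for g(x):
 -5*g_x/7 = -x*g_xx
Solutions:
 g(x) = C1 + C2*x^(12/7)


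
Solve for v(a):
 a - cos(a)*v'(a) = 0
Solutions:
 v(a) = C1 + Integral(a/cos(a), a)


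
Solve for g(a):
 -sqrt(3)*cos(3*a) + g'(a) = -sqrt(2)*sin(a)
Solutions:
 g(a) = C1 + sqrt(3)*sin(3*a)/3 + sqrt(2)*cos(a)


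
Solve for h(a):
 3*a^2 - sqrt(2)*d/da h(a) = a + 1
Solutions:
 h(a) = C1 + sqrt(2)*a^3/2 - sqrt(2)*a^2/4 - sqrt(2)*a/2


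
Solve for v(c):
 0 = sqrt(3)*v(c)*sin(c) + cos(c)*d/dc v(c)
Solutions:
 v(c) = C1*cos(c)^(sqrt(3))


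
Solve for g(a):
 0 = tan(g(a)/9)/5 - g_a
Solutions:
 g(a) = -9*asin(C1*exp(a/45)) + 9*pi
 g(a) = 9*asin(C1*exp(a/45))


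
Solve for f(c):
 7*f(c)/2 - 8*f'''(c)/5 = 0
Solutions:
 f(c) = C3*exp(2^(2/3)*35^(1/3)*c/4) + (C1*sin(2^(2/3)*sqrt(3)*35^(1/3)*c/8) + C2*cos(2^(2/3)*sqrt(3)*35^(1/3)*c/8))*exp(-2^(2/3)*35^(1/3)*c/8)


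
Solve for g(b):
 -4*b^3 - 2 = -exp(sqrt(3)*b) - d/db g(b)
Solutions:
 g(b) = C1 + b^4 + 2*b - sqrt(3)*exp(sqrt(3)*b)/3


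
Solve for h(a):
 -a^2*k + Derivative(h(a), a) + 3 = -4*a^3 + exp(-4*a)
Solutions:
 h(a) = C1 - a^4 + a^3*k/3 - 3*a - exp(-4*a)/4


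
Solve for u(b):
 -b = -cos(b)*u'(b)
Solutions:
 u(b) = C1 + Integral(b/cos(b), b)


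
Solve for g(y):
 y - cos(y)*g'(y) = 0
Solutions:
 g(y) = C1 + Integral(y/cos(y), y)


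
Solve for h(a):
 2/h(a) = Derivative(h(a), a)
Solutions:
 h(a) = -sqrt(C1 + 4*a)
 h(a) = sqrt(C1 + 4*a)


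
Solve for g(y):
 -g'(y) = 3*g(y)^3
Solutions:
 g(y) = -sqrt(2)*sqrt(-1/(C1 - 3*y))/2
 g(y) = sqrt(2)*sqrt(-1/(C1 - 3*y))/2


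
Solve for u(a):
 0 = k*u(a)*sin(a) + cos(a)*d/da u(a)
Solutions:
 u(a) = C1*exp(k*log(cos(a)))


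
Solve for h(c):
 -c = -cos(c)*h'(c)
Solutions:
 h(c) = C1 + Integral(c/cos(c), c)


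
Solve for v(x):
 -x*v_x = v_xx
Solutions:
 v(x) = C1 + C2*erf(sqrt(2)*x/2)


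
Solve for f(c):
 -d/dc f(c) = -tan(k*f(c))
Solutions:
 f(c) = Piecewise((-asin(exp(C1*k + c*k))/k + pi/k, Ne(k, 0)), (nan, True))
 f(c) = Piecewise((asin(exp(C1*k + c*k))/k, Ne(k, 0)), (nan, True))


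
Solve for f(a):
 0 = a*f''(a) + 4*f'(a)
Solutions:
 f(a) = C1 + C2/a^3


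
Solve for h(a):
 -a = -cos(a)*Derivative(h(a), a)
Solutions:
 h(a) = C1 + Integral(a/cos(a), a)


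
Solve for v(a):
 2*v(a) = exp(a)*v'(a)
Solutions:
 v(a) = C1*exp(-2*exp(-a))


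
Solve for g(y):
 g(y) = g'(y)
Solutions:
 g(y) = C1*exp(y)


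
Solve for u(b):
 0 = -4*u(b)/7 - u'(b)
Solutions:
 u(b) = C1*exp(-4*b/7)


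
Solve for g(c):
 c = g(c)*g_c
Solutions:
 g(c) = -sqrt(C1 + c^2)
 g(c) = sqrt(C1 + c^2)


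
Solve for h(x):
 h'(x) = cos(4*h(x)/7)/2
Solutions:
 -x/2 - 7*log(sin(4*h(x)/7) - 1)/8 + 7*log(sin(4*h(x)/7) + 1)/8 = C1


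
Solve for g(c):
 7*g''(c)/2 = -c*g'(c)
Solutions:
 g(c) = C1 + C2*erf(sqrt(7)*c/7)


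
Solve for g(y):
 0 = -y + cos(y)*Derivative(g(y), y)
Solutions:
 g(y) = C1 + Integral(y/cos(y), y)


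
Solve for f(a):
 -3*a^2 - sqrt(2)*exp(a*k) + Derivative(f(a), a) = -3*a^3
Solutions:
 f(a) = C1 - 3*a^4/4 + a^3 + sqrt(2)*exp(a*k)/k


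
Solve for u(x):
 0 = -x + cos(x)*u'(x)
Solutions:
 u(x) = C1 + Integral(x/cos(x), x)


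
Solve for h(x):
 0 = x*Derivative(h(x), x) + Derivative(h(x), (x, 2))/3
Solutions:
 h(x) = C1 + C2*erf(sqrt(6)*x/2)


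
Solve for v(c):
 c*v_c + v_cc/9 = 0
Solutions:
 v(c) = C1 + C2*erf(3*sqrt(2)*c/2)


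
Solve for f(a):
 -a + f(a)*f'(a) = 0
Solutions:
 f(a) = -sqrt(C1 + a^2)
 f(a) = sqrt(C1 + a^2)


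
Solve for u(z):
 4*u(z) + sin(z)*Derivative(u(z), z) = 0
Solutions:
 u(z) = C1*(cos(z)^2 + 2*cos(z) + 1)/(cos(z)^2 - 2*cos(z) + 1)


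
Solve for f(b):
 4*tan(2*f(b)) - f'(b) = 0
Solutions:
 f(b) = -asin(C1*exp(8*b))/2 + pi/2
 f(b) = asin(C1*exp(8*b))/2


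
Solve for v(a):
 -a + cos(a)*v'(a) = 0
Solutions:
 v(a) = C1 + Integral(a/cos(a), a)


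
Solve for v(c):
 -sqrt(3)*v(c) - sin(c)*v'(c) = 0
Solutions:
 v(c) = C1*(cos(c) + 1)^(sqrt(3)/2)/(cos(c) - 1)^(sqrt(3)/2)


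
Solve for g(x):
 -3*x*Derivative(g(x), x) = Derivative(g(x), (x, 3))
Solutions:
 g(x) = C1 + Integral(C2*airyai(-3^(1/3)*x) + C3*airybi(-3^(1/3)*x), x)


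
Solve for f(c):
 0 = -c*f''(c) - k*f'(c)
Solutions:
 f(c) = C1 + c^(1 - re(k))*(C2*sin(log(c)*Abs(im(k))) + C3*cos(log(c)*im(k)))


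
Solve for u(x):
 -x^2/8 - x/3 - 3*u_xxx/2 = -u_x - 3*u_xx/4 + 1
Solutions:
 u(x) = C1 + C2*exp(x*(3 - sqrt(105))/12) + C3*exp(x*(3 + sqrt(105))/12) + x^3/24 + 7*x^2/96 + 81*x/64


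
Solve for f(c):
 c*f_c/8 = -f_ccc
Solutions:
 f(c) = C1 + Integral(C2*airyai(-c/2) + C3*airybi(-c/2), c)


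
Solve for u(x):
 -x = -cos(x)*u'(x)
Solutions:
 u(x) = C1 + Integral(x/cos(x), x)


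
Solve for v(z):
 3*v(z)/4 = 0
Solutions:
 v(z) = 0


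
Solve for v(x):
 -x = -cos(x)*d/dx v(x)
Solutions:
 v(x) = C1 + Integral(x/cos(x), x)


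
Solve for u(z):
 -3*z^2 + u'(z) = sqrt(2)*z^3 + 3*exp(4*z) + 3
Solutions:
 u(z) = C1 + sqrt(2)*z^4/4 + z^3 + 3*z + 3*exp(4*z)/4


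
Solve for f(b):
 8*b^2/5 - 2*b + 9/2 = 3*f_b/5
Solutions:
 f(b) = C1 + 8*b^3/9 - 5*b^2/3 + 15*b/2


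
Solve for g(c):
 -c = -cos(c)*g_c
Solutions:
 g(c) = C1 + Integral(c/cos(c), c)


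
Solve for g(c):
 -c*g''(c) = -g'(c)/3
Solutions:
 g(c) = C1 + C2*c^(4/3)


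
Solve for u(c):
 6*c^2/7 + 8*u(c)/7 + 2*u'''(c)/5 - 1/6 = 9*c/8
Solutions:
 u(c) = C3*exp(-20^(1/3)*7^(2/3)*c/7) - 3*c^2/4 + 63*c/64 + (C1*sin(20^(1/3)*sqrt(3)*7^(2/3)*c/14) + C2*cos(20^(1/3)*sqrt(3)*7^(2/3)*c/14))*exp(20^(1/3)*7^(2/3)*c/14) + 7/48


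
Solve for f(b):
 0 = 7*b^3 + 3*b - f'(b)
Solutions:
 f(b) = C1 + 7*b^4/4 + 3*b^2/2


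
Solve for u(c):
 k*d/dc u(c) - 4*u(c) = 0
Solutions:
 u(c) = C1*exp(4*c/k)


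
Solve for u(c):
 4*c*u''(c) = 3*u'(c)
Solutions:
 u(c) = C1 + C2*c^(7/4)


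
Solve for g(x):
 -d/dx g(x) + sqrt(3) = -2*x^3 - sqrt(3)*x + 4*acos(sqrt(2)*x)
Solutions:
 g(x) = C1 + x^4/2 + sqrt(3)*x^2/2 - 4*x*acos(sqrt(2)*x) + sqrt(3)*x + 2*sqrt(2)*sqrt(1 - 2*x^2)


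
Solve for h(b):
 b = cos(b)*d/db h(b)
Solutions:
 h(b) = C1 + Integral(b/cos(b), b)


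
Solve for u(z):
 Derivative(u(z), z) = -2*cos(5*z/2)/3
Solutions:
 u(z) = C1 - 4*sin(5*z/2)/15


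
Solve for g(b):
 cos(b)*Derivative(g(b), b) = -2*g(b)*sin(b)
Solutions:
 g(b) = C1*cos(b)^2


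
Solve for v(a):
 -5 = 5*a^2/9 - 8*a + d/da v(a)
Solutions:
 v(a) = C1 - 5*a^3/27 + 4*a^2 - 5*a


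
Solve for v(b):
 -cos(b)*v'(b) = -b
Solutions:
 v(b) = C1 + Integral(b/cos(b), b)


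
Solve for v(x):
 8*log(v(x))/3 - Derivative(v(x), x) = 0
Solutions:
 li(v(x)) = C1 + 8*x/3


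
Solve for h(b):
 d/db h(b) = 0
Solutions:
 h(b) = C1


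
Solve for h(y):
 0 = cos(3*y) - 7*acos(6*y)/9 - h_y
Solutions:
 h(y) = C1 - 7*y*acos(6*y)/9 + 7*sqrt(1 - 36*y^2)/54 + sin(3*y)/3


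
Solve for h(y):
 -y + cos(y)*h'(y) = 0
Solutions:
 h(y) = C1 + Integral(y/cos(y), y)


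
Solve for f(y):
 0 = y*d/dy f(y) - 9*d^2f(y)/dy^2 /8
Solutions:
 f(y) = C1 + C2*erfi(2*y/3)


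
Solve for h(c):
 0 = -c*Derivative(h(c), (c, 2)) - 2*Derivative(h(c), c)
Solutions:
 h(c) = C1 + C2/c


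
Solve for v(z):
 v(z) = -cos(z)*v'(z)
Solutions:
 v(z) = C1*sqrt(sin(z) - 1)/sqrt(sin(z) + 1)


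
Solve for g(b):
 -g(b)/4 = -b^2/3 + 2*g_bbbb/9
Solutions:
 g(b) = 4*b^2/3 + (C1*sin(2^(3/4)*sqrt(3)*b/4) + C2*cos(2^(3/4)*sqrt(3)*b/4))*exp(-2^(3/4)*sqrt(3)*b/4) + (C3*sin(2^(3/4)*sqrt(3)*b/4) + C4*cos(2^(3/4)*sqrt(3)*b/4))*exp(2^(3/4)*sqrt(3)*b/4)


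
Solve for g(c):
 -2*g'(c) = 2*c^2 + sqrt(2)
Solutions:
 g(c) = C1 - c^3/3 - sqrt(2)*c/2


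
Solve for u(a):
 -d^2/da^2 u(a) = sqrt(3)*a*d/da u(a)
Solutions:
 u(a) = C1 + C2*erf(sqrt(2)*3^(1/4)*a/2)


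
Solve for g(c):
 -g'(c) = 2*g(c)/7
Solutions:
 g(c) = C1*exp(-2*c/7)


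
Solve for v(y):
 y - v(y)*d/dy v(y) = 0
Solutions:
 v(y) = -sqrt(C1 + y^2)
 v(y) = sqrt(C1 + y^2)


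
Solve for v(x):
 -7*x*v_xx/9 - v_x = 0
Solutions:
 v(x) = C1 + C2/x^(2/7)


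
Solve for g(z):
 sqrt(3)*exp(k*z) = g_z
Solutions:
 g(z) = C1 + sqrt(3)*exp(k*z)/k


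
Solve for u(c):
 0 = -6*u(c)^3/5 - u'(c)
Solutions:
 u(c) = -sqrt(10)*sqrt(-1/(C1 - 6*c))/2
 u(c) = sqrt(10)*sqrt(-1/(C1 - 6*c))/2


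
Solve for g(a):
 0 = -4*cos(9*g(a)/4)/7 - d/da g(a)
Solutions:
 4*a/7 - 2*log(sin(9*g(a)/4) - 1)/9 + 2*log(sin(9*g(a)/4) + 1)/9 = C1


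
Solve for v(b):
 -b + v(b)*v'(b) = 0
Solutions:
 v(b) = -sqrt(C1 + b^2)
 v(b) = sqrt(C1 + b^2)


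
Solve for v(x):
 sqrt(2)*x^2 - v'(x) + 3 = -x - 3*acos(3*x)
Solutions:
 v(x) = C1 + sqrt(2)*x^3/3 + x^2/2 + 3*x*acos(3*x) + 3*x - sqrt(1 - 9*x^2)


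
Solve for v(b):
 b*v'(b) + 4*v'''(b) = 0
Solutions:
 v(b) = C1 + Integral(C2*airyai(-2^(1/3)*b/2) + C3*airybi(-2^(1/3)*b/2), b)


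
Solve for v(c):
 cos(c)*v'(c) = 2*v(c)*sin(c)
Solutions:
 v(c) = C1/cos(c)^2


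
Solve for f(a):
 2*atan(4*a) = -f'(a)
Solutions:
 f(a) = C1 - 2*a*atan(4*a) + log(16*a^2 + 1)/4


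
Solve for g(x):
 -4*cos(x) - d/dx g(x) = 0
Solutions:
 g(x) = C1 - 4*sin(x)


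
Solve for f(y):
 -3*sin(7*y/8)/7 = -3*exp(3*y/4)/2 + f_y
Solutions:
 f(y) = C1 + 2*exp(3*y/4) + 24*cos(7*y/8)/49


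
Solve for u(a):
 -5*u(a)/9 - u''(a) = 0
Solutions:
 u(a) = C1*sin(sqrt(5)*a/3) + C2*cos(sqrt(5)*a/3)


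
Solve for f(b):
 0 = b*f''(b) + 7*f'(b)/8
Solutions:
 f(b) = C1 + C2*b^(1/8)


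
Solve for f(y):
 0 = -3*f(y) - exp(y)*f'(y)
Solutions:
 f(y) = C1*exp(3*exp(-y))


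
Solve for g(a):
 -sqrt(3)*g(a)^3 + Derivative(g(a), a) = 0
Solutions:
 g(a) = -sqrt(2)*sqrt(-1/(C1 + sqrt(3)*a))/2
 g(a) = sqrt(2)*sqrt(-1/(C1 + sqrt(3)*a))/2


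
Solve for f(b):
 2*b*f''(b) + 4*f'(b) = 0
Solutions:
 f(b) = C1 + C2/b


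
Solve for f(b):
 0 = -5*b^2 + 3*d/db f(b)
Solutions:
 f(b) = C1 + 5*b^3/9


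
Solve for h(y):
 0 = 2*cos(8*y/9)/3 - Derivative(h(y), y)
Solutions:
 h(y) = C1 + 3*sin(8*y/9)/4


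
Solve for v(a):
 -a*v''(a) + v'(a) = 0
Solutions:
 v(a) = C1 + C2*a^2


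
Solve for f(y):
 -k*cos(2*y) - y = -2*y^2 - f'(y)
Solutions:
 f(y) = C1 + k*sin(2*y)/2 - 2*y^3/3 + y^2/2


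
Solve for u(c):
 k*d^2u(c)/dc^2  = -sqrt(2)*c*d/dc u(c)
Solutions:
 u(c) = C1 + C2*sqrt(k)*erf(2^(3/4)*c*sqrt(1/k)/2)


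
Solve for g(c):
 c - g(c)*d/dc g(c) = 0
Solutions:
 g(c) = -sqrt(C1 + c^2)
 g(c) = sqrt(C1 + c^2)


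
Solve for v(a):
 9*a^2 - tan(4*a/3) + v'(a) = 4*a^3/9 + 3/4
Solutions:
 v(a) = C1 + a^4/9 - 3*a^3 + 3*a/4 - 3*log(cos(4*a/3))/4


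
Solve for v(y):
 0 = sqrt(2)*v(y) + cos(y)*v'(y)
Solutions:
 v(y) = C1*(sin(y) - 1)^(sqrt(2)/2)/(sin(y) + 1)^(sqrt(2)/2)


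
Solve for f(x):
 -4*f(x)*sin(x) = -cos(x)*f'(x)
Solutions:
 f(x) = C1/cos(x)^4


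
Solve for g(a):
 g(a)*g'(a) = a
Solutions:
 g(a) = -sqrt(C1 + a^2)
 g(a) = sqrt(C1 + a^2)


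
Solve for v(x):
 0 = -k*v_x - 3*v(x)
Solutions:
 v(x) = C1*exp(-3*x/k)


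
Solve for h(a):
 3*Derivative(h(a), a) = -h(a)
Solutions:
 h(a) = C1*exp(-a/3)


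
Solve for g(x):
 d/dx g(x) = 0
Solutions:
 g(x) = C1


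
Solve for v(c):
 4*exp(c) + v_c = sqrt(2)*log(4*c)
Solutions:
 v(c) = C1 + sqrt(2)*c*log(c) + sqrt(2)*c*(-1 + 2*log(2)) - 4*exp(c)


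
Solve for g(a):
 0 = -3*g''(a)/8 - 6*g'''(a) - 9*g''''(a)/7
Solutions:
 g(a) = C1 + C2*a + C3*exp(a*(-28 + sqrt(742))/12) + C4*exp(-a*(sqrt(742) + 28)/12)


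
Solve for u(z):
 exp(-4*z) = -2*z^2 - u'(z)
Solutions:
 u(z) = C1 - 2*z^3/3 + exp(-4*z)/4


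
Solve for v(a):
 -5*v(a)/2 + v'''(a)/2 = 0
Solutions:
 v(a) = C3*exp(5^(1/3)*a) + (C1*sin(sqrt(3)*5^(1/3)*a/2) + C2*cos(sqrt(3)*5^(1/3)*a/2))*exp(-5^(1/3)*a/2)


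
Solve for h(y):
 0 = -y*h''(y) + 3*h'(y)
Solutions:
 h(y) = C1 + C2*y^4


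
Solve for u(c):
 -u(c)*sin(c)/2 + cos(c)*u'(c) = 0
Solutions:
 u(c) = C1/sqrt(cos(c))


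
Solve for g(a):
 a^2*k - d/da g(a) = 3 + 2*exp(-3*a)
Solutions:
 g(a) = C1 + a^3*k/3 - 3*a + 2*exp(-3*a)/3


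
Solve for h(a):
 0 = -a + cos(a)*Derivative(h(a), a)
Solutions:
 h(a) = C1 + Integral(a/cos(a), a)


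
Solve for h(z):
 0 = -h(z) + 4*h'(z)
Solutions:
 h(z) = C1*exp(z/4)


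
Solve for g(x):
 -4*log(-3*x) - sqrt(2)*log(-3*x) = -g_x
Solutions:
 g(x) = C1 + x*(sqrt(2) + 4)*log(-x) + x*(-4 - sqrt(2) + sqrt(2)*log(3) + 4*log(3))


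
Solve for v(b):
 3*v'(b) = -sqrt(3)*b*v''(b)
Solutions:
 v(b) = C1 + C2*b^(1 - sqrt(3))


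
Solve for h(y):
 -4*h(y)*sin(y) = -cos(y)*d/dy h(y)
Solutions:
 h(y) = C1/cos(y)^4


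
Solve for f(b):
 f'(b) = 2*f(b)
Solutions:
 f(b) = C1*exp(2*b)


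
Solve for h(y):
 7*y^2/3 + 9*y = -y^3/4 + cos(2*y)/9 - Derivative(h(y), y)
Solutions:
 h(y) = C1 - y^4/16 - 7*y^3/9 - 9*y^2/2 + sin(2*y)/18


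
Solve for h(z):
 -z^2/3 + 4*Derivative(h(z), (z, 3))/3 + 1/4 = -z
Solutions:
 h(z) = C1 + C2*z + C3*z^2 + z^5/240 - z^4/32 - z^3/32


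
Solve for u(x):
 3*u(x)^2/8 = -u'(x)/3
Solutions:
 u(x) = 8/(C1 + 9*x)


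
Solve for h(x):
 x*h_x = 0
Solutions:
 h(x) = C1


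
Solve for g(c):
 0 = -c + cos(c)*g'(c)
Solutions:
 g(c) = C1 + Integral(c/cos(c), c)


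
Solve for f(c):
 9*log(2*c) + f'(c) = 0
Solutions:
 f(c) = C1 - 9*c*log(c) - c*log(512) + 9*c


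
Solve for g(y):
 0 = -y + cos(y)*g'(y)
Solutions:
 g(y) = C1 + Integral(y/cos(y), y)


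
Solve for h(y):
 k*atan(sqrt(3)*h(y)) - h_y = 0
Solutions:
 Integral(1/atan(sqrt(3)*_y), (_y, h(y))) = C1 + k*y


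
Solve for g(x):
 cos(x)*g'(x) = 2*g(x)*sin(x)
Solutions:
 g(x) = C1/cos(x)^2


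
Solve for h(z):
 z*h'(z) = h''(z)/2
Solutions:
 h(z) = C1 + C2*erfi(z)


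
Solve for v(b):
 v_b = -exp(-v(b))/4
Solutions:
 v(b) = log(C1 - b/4)


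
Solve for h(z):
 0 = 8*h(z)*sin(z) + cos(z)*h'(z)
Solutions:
 h(z) = C1*cos(z)^8


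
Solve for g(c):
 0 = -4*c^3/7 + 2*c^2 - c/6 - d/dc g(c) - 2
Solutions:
 g(c) = C1 - c^4/7 + 2*c^3/3 - c^2/12 - 2*c


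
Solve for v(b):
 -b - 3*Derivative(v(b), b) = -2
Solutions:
 v(b) = C1 - b^2/6 + 2*b/3


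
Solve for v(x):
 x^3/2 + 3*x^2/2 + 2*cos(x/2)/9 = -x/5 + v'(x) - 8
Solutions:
 v(x) = C1 + x^4/8 + x^3/2 + x^2/10 + 8*x + 4*sin(x/2)/9


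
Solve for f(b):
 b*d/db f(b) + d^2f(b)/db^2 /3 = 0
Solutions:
 f(b) = C1 + C2*erf(sqrt(6)*b/2)


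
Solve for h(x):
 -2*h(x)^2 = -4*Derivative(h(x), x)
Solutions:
 h(x) = -2/(C1 + x)


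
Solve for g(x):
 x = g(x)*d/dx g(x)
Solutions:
 g(x) = -sqrt(C1 + x^2)
 g(x) = sqrt(C1 + x^2)


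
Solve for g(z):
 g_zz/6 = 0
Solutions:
 g(z) = C1 + C2*z


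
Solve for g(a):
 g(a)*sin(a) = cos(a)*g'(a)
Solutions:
 g(a) = C1/cos(a)


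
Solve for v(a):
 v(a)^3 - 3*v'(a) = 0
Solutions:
 v(a) = -sqrt(6)*sqrt(-1/(C1 + a))/2
 v(a) = sqrt(6)*sqrt(-1/(C1 + a))/2


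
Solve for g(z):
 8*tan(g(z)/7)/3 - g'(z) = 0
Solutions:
 g(z) = -7*asin(C1*exp(8*z/21)) + 7*pi
 g(z) = 7*asin(C1*exp(8*z/21))


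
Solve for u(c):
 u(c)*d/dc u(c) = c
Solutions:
 u(c) = -sqrt(C1 + c^2)
 u(c) = sqrt(C1 + c^2)


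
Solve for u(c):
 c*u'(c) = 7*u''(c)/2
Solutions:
 u(c) = C1 + C2*erfi(sqrt(7)*c/7)


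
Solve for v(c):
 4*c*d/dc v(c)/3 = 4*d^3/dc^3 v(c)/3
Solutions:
 v(c) = C1 + Integral(C2*airyai(c) + C3*airybi(c), c)


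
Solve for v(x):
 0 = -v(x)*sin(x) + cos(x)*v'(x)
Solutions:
 v(x) = C1/cos(x)


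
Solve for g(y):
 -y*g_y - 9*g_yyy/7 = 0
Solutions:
 g(y) = C1 + Integral(C2*airyai(-21^(1/3)*y/3) + C3*airybi(-21^(1/3)*y/3), y)


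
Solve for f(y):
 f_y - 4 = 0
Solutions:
 f(y) = C1 + 4*y


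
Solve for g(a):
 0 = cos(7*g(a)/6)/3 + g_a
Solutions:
 a/3 - 3*log(sin(7*g(a)/6) - 1)/7 + 3*log(sin(7*g(a)/6) + 1)/7 = C1


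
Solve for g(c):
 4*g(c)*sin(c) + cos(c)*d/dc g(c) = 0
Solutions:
 g(c) = C1*cos(c)^4


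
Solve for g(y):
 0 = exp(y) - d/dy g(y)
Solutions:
 g(y) = C1 + exp(y)


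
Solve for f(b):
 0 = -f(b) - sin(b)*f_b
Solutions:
 f(b) = C1*sqrt(cos(b) + 1)/sqrt(cos(b) - 1)


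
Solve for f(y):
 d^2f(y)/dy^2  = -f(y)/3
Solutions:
 f(y) = C1*sin(sqrt(3)*y/3) + C2*cos(sqrt(3)*y/3)


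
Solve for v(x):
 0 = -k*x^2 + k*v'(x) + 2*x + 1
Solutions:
 v(x) = C1 + x^3/3 - x^2/k - x/k


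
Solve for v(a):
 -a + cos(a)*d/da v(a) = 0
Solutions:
 v(a) = C1 + Integral(a/cos(a), a)


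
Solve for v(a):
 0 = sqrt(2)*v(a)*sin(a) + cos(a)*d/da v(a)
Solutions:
 v(a) = C1*cos(a)^(sqrt(2))


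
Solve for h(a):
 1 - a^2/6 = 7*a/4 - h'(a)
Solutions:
 h(a) = C1 + a^3/18 + 7*a^2/8 - a


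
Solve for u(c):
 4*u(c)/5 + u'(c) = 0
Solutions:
 u(c) = C1*exp(-4*c/5)


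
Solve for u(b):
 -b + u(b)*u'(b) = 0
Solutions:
 u(b) = -sqrt(C1 + b^2)
 u(b) = sqrt(C1 + b^2)


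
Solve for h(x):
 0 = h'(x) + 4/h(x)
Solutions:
 h(x) = -sqrt(C1 - 8*x)
 h(x) = sqrt(C1 - 8*x)


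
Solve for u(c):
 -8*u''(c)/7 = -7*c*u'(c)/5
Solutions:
 u(c) = C1 + C2*erfi(7*sqrt(5)*c/20)


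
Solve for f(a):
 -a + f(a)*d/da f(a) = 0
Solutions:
 f(a) = -sqrt(C1 + a^2)
 f(a) = sqrt(C1 + a^2)


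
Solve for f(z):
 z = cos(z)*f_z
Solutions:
 f(z) = C1 + Integral(z/cos(z), z)


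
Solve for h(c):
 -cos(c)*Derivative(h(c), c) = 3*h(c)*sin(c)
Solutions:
 h(c) = C1*cos(c)^3


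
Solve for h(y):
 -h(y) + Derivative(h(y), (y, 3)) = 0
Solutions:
 h(y) = C3*exp(y) + (C1*sin(sqrt(3)*y/2) + C2*cos(sqrt(3)*y/2))*exp(-y/2)


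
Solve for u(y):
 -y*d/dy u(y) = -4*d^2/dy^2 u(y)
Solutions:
 u(y) = C1 + C2*erfi(sqrt(2)*y/4)


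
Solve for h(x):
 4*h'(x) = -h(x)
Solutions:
 h(x) = C1*exp(-x/4)


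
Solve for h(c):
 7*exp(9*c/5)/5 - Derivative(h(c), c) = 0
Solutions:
 h(c) = C1 + 7*exp(9*c/5)/9


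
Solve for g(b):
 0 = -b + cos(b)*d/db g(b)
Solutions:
 g(b) = C1 + Integral(b/cos(b), b)


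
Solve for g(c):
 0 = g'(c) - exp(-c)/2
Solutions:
 g(c) = C1 - exp(-c)/2


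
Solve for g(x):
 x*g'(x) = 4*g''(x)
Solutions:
 g(x) = C1 + C2*erfi(sqrt(2)*x/4)


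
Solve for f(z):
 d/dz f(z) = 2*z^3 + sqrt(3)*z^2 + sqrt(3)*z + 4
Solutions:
 f(z) = C1 + z^4/2 + sqrt(3)*z^3/3 + sqrt(3)*z^2/2 + 4*z


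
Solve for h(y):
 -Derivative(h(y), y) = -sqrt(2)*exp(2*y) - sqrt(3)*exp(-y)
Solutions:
 h(y) = C1 + sqrt(2)*exp(2*y)/2 - sqrt(3)*exp(-y)


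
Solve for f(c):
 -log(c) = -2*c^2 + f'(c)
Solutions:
 f(c) = C1 + 2*c^3/3 - c*log(c) + c


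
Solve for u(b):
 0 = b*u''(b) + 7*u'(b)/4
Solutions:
 u(b) = C1 + C2/b^(3/4)


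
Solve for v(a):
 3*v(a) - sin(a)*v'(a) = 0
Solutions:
 v(a) = C1*(cos(a) - 1)^(3/2)/(cos(a) + 1)^(3/2)


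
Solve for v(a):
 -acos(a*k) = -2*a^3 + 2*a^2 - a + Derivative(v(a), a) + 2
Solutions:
 v(a) = C1 + a^4/2 - 2*a^3/3 + a^2/2 - 2*a - Piecewise((a*acos(a*k) - sqrt(-a^2*k^2 + 1)/k, Ne(k, 0)), (pi*a/2, True))


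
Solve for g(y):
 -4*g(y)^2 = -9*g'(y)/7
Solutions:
 g(y) = -9/(C1 + 28*y)


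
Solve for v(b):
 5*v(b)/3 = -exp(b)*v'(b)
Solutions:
 v(b) = C1*exp(5*exp(-b)/3)


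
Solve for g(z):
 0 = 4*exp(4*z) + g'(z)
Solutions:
 g(z) = C1 - exp(4*z)


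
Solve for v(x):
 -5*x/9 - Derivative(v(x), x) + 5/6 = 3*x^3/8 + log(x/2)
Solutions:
 v(x) = C1 - 3*x^4/32 - 5*x^2/18 - x*log(x) + x*log(2) + 11*x/6


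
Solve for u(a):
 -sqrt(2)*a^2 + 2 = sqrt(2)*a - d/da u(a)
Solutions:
 u(a) = C1 + sqrt(2)*a^3/3 + sqrt(2)*a^2/2 - 2*a


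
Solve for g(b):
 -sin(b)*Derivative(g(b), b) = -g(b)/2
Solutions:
 g(b) = C1*(cos(b) - 1)^(1/4)/(cos(b) + 1)^(1/4)


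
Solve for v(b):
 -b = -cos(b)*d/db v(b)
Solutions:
 v(b) = C1 + Integral(b/cos(b), b)


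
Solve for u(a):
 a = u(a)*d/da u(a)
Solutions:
 u(a) = -sqrt(C1 + a^2)
 u(a) = sqrt(C1 + a^2)


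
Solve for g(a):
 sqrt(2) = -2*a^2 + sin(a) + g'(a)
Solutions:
 g(a) = C1 + 2*a^3/3 + sqrt(2)*a + cos(a)


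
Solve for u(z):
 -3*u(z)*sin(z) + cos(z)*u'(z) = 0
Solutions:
 u(z) = C1/cos(z)^3


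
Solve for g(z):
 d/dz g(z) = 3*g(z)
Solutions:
 g(z) = C1*exp(3*z)


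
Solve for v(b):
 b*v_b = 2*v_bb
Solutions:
 v(b) = C1 + C2*erfi(b/2)


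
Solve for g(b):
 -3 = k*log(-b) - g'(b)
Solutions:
 g(b) = C1 + b*k*log(-b) + b*(3 - k)


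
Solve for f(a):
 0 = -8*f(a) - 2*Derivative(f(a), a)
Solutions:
 f(a) = C1*exp(-4*a)


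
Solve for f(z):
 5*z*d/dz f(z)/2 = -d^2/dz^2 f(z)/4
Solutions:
 f(z) = C1 + C2*erf(sqrt(5)*z)


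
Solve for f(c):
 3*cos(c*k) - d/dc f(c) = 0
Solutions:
 f(c) = C1 + 3*sin(c*k)/k


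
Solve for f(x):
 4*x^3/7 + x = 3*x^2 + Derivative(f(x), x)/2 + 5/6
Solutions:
 f(x) = C1 + 2*x^4/7 - 2*x^3 + x^2 - 5*x/3


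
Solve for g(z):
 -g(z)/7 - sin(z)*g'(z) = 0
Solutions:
 g(z) = C1*(cos(z) + 1)^(1/14)/(cos(z) - 1)^(1/14)


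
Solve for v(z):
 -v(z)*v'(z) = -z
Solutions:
 v(z) = -sqrt(C1 + z^2)
 v(z) = sqrt(C1 + z^2)


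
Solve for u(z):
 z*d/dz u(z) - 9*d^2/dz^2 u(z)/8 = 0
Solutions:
 u(z) = C1 + C2*erfi(2*z/3)


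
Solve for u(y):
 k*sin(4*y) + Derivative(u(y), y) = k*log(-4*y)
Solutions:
 u(y) = C1 + k*(y*log(-y) - y + 2*y*log(2) + cos(4*y)/4)


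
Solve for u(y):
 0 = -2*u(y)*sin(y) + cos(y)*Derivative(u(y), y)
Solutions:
 u(y) = C1/cos(y)^2


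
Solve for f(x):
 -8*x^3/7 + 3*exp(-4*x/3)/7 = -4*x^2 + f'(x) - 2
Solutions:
 f(x) = C1 - 2*x^4/7 + 4*x^3/3 + 2*x - 9*exp(-4*x/3)/28


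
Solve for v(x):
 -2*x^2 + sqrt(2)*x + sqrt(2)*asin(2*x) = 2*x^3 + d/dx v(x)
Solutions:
 v(x) = C1 - x^4/2 - 2*x^3/3 + sqrt(2)*x^2/2 + sqrt(2)*(x*asin(2*x) + sqrt(1 - 4*x^2)/2)


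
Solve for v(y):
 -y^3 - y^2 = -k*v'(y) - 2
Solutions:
 v(y) = C1 + y^4/(4*k) + y^3/(3*k) - 2*y/k


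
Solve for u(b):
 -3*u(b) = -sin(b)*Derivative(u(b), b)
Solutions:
 u(b) = C1*(cos(b) - 1)^(3/2)/(cos(b) + 1)^(3/2)


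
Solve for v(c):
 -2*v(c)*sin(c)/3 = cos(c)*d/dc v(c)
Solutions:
 v(c) = C1*cos(c)^(2/3)


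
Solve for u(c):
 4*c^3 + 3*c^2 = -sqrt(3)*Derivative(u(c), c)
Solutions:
 u(c) = C1 - sqrt(3)*c^4/3 - sqrt(3)*c^3/3


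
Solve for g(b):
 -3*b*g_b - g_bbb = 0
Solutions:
 g(b) = C1 + Integral(C2*airyai(-3^(1/3)*b) + C3*airybi(-3^(1/3)*b), b)


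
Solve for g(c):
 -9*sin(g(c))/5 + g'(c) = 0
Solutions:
 -9*c/5 + log(cos(g(c)) - 1)/2 - log(cos(g(c)) + 1)/2 = C1


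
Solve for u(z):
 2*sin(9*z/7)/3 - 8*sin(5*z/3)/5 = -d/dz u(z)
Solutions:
 u(z) = C1 + 14*cos(9*z/7)/27 - 24*cos(5*z/3)/25


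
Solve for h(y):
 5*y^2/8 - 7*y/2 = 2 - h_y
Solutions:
 h(y) = C1 - 5*y^3/24 + 7*y^2/4 + 2*y


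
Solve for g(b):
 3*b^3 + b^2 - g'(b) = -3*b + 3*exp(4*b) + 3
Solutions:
 g(b) = C1 + 3*b^4/4 + b^3/3 + 3*b^2/2 - 3*b - 3*exp(4*b)/4


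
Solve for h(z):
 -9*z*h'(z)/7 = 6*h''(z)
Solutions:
 h(z) = C1 + C2*erf(sqrt(21)*z/14)


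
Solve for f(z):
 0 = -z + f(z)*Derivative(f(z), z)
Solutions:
 f(z) = -sqrt(C1 + z^2)
 f(z) = sqrt(C1 + z^2)


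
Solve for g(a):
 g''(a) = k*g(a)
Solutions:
 g(a) = C1*exp(-a*sqrt(k)) + C2*exp(a*sqrt(k))


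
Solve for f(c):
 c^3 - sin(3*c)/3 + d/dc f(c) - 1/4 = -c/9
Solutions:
 f(c) = C1 - c^4/4 - c^2/18 + c/4 - cos(3*c)/9


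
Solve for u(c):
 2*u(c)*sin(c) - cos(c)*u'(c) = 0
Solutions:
 u(c) = C1/cos(c)^2


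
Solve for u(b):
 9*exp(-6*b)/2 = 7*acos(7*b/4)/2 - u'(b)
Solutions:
 u(b) = C1 + 7*b*acos(7*b/4)/2 - sqrt(16 - 49*b^2)/2 + 3*exp(-6*b)/4


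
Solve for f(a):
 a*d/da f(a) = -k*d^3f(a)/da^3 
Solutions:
 f(a) = C1 + Integral(C2*airyai(a*(-1/k)^(1/3)) + C3*airybi(a*(-1/k)^(1/3)), a)


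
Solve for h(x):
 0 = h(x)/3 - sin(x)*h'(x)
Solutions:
 h(x) = C1*(cos(x) - 1)^(1/6)/(cos(x) + 1)^(1/6)


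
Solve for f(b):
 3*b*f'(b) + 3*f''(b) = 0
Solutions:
 f(b) = C1 + C2*erf(sqrt(2)*b/2)


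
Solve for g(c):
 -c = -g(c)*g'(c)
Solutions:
 g(c) = -sqrt(C1 + c^2)
 g(c) = sqrt(C1 + c^2)


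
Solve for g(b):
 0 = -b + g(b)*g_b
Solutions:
 g(b) = -sqrt(C1 + b^2)
 g(b) = sqrt(C1 + b^2)


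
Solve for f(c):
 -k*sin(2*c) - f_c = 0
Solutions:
 f(c) = C1 + k*cos(2*c)/2


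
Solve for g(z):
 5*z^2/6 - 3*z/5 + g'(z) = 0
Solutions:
 g(z) = C1 - 5*z^3/18 + 3*z^2/10


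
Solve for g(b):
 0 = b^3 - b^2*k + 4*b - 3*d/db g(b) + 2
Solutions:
 g(b) = C1 + b^4/12 - b^3*k/9 + 2*b^2/3 + 2*b/3


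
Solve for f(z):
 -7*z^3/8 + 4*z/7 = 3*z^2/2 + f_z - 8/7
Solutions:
 f(z) = C1 - 7*z^4/32 - z^3/2 + 2*z^2/7 + 8*z/7


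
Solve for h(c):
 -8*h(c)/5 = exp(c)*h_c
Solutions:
 h(c) = C1*exp(8*exp(-c)/5)


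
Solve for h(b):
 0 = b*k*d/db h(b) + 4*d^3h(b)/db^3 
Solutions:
 h(b) = C1 + Integral(C2*airyai(2^(1/3)*b*(-k)^(1/3)/2) + C3*airybi(2^(1/3)*b*(-k)^(1/3)/2), b)


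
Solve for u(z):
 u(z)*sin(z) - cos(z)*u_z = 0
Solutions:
 u(z) = C1/cos(z)


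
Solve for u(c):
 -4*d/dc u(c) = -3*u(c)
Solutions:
 u(c) = C1*exp(3*c/4)


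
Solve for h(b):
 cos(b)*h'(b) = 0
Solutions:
 h(b) = C1


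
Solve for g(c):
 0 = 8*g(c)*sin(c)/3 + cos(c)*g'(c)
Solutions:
 g(c) = C1*cos(c)^(8/3)


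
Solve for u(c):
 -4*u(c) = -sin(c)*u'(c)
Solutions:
 u(c) = C1*(cos(c)^2 - 2*cos(c) + 1)/(cos(c)^2 + 2*cos(c) + 1)


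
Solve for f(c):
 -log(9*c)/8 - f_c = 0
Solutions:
 f(c) = C1 - c*log(c)/8 - c*log(3)/4 + c/8


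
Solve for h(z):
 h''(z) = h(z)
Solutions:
 h(z) = C1*exp(-z) + C2*exp(z)


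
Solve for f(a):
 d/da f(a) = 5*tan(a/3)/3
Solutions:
 f(a) = C1 - 5*log(cos(a/3))


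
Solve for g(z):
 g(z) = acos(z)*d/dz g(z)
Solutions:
 g(z) = C1*exp(Integral(1/acos(z), z))


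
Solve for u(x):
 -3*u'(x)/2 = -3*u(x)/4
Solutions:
 u(x) = C1*exp(x/2)


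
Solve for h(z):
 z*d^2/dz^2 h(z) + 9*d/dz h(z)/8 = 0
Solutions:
 h(z) = C1 + C2/z^(1/8)


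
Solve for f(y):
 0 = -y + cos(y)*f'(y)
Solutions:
 f(y) = C1 + Integral(y/cos(y), y)


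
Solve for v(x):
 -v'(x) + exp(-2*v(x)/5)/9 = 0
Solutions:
 v(x) = 5*log(-sqrt(C1 + x)) - 5*log(15) + 5*log(10)/2
 v(x) = 5*log(C1 + x)/2 - 5*log(15) + 5*log(10)/2


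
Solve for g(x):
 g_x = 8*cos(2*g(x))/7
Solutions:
 -8*x/7 - log(sin(2*g(x)) - 1)/4 + log(sin(2*g(x)) + 1)/4 = C1


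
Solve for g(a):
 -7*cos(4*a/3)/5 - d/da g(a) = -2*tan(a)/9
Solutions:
 g(a) = C1 - 2*log(cos(a))/9 - 21*sin(4*a/3)/20


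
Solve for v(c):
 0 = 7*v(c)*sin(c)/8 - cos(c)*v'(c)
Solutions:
 v(c) = C1/cos(c)^(7/8)


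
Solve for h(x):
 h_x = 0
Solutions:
 h(x) = C1


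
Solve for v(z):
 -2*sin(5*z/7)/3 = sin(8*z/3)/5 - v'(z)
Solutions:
 v(z) = C1 - 14*cos(5*z/7)/15 - 3*cos(8*z/3)/40


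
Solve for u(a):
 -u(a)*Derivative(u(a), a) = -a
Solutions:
 u(a) = -sqrt(C1 + a^2)
 u(a) = sqrt(C1 + a^2)


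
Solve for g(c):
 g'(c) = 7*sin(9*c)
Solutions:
 g(c) = C1 - 7*cos(9*c)/9


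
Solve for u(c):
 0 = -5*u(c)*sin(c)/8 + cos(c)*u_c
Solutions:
 u(c) = C1/cos(c)^(5/8)


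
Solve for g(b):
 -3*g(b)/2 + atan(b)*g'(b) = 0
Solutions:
 g(b) = C1*exp(3*Integral(1/atan(b), b)/2)


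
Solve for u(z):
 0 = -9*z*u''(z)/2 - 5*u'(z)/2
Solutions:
 u(z) = C1 + C2*z^(4/9)


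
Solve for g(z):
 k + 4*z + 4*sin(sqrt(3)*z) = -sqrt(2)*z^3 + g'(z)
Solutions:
 g(z) = C1 + k*z + sqrt(2)*z^4/4 + 2*z^2 - 4*sqrt(3)*cos(sqrt(3)*z)/3


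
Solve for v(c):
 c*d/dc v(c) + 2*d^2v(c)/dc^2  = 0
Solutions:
 v(c) = C1 + C2*erf(c/2)


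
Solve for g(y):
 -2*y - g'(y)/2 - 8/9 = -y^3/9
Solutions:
 g(y) = C1 + y^4/18 - 2*y^2 - 16*y/9


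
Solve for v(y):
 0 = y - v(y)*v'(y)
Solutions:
 v(y) = -sqrt(C1 + y^2)
 v(y) = sqrt(C1 + y^2)


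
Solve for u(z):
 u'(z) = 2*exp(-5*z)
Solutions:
 u(z) = C1 - 2*exp(-5*z)/5


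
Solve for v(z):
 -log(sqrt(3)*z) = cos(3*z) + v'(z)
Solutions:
 v(z) = C1 - z*log(z) - z*log(3)/2 + z - sin(3*z)/3


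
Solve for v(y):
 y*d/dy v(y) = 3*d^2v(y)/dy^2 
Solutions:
 v(y) = C1 + C2*erfi(sqrt(6)*y/6)


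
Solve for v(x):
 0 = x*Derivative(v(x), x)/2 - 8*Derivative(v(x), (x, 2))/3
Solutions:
 v(x) = C1 + C2*erfi(sqrt(6)*x/8)


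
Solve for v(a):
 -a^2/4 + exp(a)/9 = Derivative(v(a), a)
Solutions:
 v(a) = C1 - a^3/12 + exp(a)/9


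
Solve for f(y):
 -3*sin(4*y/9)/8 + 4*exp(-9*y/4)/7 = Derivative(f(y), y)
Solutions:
 f(y) = C1 + 27*cos(4*y/9)/32 - 16*exp(-9*y/4)/63


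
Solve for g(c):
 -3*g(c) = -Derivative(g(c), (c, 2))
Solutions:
 g(c) = C1*exp(-sqrt(3)*c) + C2*exp(sqrt(3)*c)


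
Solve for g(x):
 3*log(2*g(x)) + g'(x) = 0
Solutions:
 Integral(1/(log(_y) + log(2)), (_y, g(x)))/3 = C1 - x


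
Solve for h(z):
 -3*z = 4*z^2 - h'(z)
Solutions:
 h(z) = C1 + 4*z^3/3 + 3*z^2/2


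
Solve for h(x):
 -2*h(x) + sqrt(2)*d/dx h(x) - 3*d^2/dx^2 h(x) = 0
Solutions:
 h(x) = (C1*sin(sqrt(22)*x/6) + C2*cos(sqrt(22)*x/6))*exp(sqrt(2)*x/6)


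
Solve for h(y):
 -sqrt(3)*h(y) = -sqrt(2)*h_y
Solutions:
 h(y) = C1*exp(sqrt(6)*y/2)


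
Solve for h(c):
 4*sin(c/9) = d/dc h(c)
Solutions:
 h(c) = C1 - 36*cos(c/9)


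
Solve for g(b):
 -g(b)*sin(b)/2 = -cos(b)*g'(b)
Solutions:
 g(b) = C1/sqrt(cos(b))


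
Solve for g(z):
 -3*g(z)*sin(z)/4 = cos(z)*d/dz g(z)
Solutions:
 g(z) = C1*cos(z)^(3/4)


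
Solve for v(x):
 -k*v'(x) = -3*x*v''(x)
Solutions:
 v(x) = C1 + x^(re(k)/3 + 1)*(C2*sin(log(x)*Abs(im(k))/3) + C3*cos(log(x)*im(k)/3))


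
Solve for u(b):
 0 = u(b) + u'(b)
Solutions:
 u(b) = C1*exp(-b)


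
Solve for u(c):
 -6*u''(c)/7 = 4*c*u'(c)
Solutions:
 u(c) = C1 + C2*erf(sqrt(21)*c/3)


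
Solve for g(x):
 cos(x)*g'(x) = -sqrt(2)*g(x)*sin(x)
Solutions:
 g(x) = C1*cos(x)^(sqrt(2))


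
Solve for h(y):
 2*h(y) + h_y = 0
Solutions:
 h(y) = C1*exp(-2*y)


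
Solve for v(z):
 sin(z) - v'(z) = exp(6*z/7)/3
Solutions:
 v(z) = C1 - 7*exp(6*z/7)/18 - cos(z)


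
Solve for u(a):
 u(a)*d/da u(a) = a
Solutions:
 u(a) = -sqrt(C1 + a^2)
 u(a) = sqrt(C1 + a^2)


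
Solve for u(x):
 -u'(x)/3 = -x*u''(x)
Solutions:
 u(x) = C1 + C2*x^(4/3)


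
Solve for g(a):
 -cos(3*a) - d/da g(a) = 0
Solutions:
 g(a) = C1 - sin(3*a)/3


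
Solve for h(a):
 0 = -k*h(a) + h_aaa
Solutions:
 h(a) = C1*exp(a*k^(1/3)) + C2*exp(a*k^(1/3)*(-1 + sqrt(3)*I)/2) + C3*exp(-a*k^(1/3)*(1 + sqrt(3)*I)/2)


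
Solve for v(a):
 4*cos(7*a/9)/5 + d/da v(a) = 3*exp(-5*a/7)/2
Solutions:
 v(a) = C1 - 36*sin(7*a/9)/35 - 21*exp(-5*a/7)/10


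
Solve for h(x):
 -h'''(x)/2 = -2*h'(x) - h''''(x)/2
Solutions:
 h(x) = C1 + C2*exp(x*((6*sqrt(78) + 53)^(-1/3) + 2 + (6*sqrt(78) + 53)^(1/3))/6)*sin(sqrt(3)*x*(-(6*sqrt(78) + 53)^(1/3) + (6*sqrt(78) + 53)^(-1/3))/6) + C3*exp(x*((6*sqrt(78) + 53)^(-1/3) + 2 + (6*sqrt(78) + 53)^(1/3))/6)*cos(sqrt(3)*x*(-(6*sqrt(78) + 53)^(1/3) + (6*sqrt(78) + 53)^(-1/3))/6) + C4*exp(x*(-(6*sqrt(78) + 53)^(1/3) - 1/(6*sqrt(78) + 53)^(1/3) + 1)/3)


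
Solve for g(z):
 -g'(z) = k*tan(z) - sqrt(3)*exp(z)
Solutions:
 g(z) = C1 + k*log(cos(z)) + sqrt(3)*exp(z)


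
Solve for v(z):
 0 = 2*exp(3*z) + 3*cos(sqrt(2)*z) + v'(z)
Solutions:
 v(z) = C1 - 2*exp(3*z)/3 - 3*sqrt(2)*sin(sqrt(2)*z)/2


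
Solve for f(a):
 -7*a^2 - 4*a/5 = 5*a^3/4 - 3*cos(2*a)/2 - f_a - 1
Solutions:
 f(a) = C1 + 5*a^4/16 + 7*a^3/3 + 2*a^2/5 - a - 3*sin(a)*cos(a)/2


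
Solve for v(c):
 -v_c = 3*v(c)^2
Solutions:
 v(c) = 1/(C1 + 3*c)


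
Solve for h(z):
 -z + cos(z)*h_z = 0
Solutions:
 h(z) = C1 + Integral(z/cos(z), z)


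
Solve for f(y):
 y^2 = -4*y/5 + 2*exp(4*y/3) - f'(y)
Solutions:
 f(y) = C1 - y^3/3 - 2*y^2/5 + 3*exp(4*y/3)/2


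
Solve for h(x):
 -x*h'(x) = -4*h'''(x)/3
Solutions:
 h(x) = C1 + Integral(C2*airyai(6^(1/3)*x/2) + C3*airybi(6^(1/3)*x/2), x)


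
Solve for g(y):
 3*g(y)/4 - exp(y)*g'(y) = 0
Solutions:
 g(y) = C1*exp(-3*exp(-y)/4)


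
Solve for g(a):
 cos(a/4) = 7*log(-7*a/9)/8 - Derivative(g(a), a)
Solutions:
 g(a) = C1 + 7*a*log(-a)/8 - 7*a*log(3)/4 - 7*a/8 + 7*a*log(7)/8 - 4*sin(a/4)


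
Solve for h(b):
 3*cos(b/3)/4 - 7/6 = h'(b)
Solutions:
 h(b) = C1 - 7*b/6 + 9*sin(b/3)/4


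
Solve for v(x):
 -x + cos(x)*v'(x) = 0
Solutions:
 v(x) = C1 + Integral(x/cos(x), x)


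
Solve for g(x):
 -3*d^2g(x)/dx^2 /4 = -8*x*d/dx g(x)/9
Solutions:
 g(x) = C1 + C2*erfi(4*sqrt(3)*x/9)


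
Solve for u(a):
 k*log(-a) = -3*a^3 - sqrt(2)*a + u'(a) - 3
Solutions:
 u(a) = C1 + 3*a^4/4 + sqrt(2)*a^2/2 + a*k*log(-a) + a*(3 - k)


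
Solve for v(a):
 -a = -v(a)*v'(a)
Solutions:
 v(a) = -sqrt(C1 + a^2)
 v(a) = sqrt(C1 + a^2)


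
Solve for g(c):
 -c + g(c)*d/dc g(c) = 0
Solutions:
 g(c) = -sqrt(C1 + c^2)
 g(c) = sqrt(C1 + c^2)


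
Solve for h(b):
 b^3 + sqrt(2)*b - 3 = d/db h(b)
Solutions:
 h(b) = C1 + b^4/4 + sqrt(2)*b^2/2 - 3*b


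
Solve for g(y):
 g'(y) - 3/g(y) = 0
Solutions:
 g(y) = -sqrt(C1 + 6*y)
 g(y) = sqrt(C1 + 6*y)


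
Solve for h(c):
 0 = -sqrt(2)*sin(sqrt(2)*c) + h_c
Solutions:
 h(c) = C1 - cos(sqrt(2)*c)


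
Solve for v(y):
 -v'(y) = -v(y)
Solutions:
 v(y) = C1*exp(y)


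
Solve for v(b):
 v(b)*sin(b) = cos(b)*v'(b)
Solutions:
 v(b) = C1/cos(b)


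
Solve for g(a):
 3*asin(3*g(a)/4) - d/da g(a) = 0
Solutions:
 Integral(1/asin(3*_y/4), (_y, g(a))) = C1 + 3*a


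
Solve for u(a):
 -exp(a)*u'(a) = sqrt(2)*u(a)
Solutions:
 u(a) = C1*exp(sqrt(2)*exp(-a))


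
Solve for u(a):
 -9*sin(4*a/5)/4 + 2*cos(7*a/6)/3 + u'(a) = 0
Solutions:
 u(a) = C1 - 4*sin(7*a/6)/7 - 45*cos(4*a/5)/16


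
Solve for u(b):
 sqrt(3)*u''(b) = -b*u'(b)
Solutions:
 u(b) = C1 + C2*erf(sqrt(2)*3^(3/4)*b/6)
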